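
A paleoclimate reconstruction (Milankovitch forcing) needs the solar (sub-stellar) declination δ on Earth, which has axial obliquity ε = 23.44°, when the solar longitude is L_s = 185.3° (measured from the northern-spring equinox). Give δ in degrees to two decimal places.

δ = -2.11°

sin δ = sin ε · sin L_s = sin 23.44° × sin 185.3° = -0.036744.
δ = arcsin(-0.036744) = -2.11°.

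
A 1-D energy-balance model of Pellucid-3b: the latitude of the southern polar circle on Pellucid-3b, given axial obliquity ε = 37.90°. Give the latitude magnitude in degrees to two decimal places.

52.10°

The polar circle is the lowest latitude that experiences at least one full rotation of continuous darkness at the northern-summer solstice; it lies at |ϕ| = 90° − ε = 90° − 37.90° = 52.10°.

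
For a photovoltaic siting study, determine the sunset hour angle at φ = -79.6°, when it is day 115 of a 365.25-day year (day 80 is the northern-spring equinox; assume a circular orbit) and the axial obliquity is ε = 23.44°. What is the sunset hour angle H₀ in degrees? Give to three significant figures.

H₀ = 0.00°

Solar longitude: λ_s = 360° × (115 − 80)/365.25 = 34.497°.
sin δ = sin 23.44° × sin 34.497° = 0.22529, so δ = +13.020°.
cos H₀ = −tan φ · tan δ = 1.2599 ≥ 1, so the Sun never rises (polar night) and H₀ = 0.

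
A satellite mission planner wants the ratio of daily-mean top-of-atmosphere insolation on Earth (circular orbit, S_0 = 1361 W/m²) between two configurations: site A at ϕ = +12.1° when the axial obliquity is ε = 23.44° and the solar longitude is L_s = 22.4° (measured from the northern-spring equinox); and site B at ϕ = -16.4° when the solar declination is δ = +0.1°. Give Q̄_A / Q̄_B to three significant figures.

— Configuration A (ϕ=+12.1°):
Solar declination: sin δ = sin ε · sin L_s = sin 23.44° × sin 22.4° = 0.15159, so δ = +8.719°.
cos h₀ = −tan(+12.1°) tan(+8.719°) = -0.0329, h₀ = 1.6037 rad.
Bracket: h₀ sin ϕ sin δ + cos ϕ cos δ sin h₀ = 1.6037×0.20962×0.15159 + 0.97778×0.98844×0.99946 = 0.050960 + 0.965955 = 1.016915.
Q̄ = (S_0/π) × [bracket] = (1361/π) × 1.016915 = 440.55 W/m².
— Configuration B (ϕ=-16.4°):
cos h₀ = −tan(-16.4°) tan(+0.100°) = 0.0005, h₀ = 1.5703 rad.
Bracket: h₀ sin ϕ sin δ + cos ϕ cos δ sin h₀ = 1.5703×-0.28234×0.00175 + 0.95931×1.00000×1.00000 = -0.000776 + 0.959310 = 0.958534.
Q̄ = (S_0/π) × [bracket] = (1361/π) × 0.958534 = 415.26 W/m².
Ratio Q̄_A / Q̄_B = 440.55 / 415.26 = 1.061.

Q̄_A / Q̄_B ≈ 1.06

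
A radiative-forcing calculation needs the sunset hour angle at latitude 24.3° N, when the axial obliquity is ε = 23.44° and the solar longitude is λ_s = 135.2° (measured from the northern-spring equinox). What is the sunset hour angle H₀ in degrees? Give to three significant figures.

Solar declination: sin δ = sin ε · sin λ_s = sin 23.44° × sin 135.2° = 0.28030, so δ = +16.278°.
cos H₀ = −tan φ · tan δ = −tan(+24.3°) × tan(+16.278°) = -0.1318, so H₀ = 1.7030 rad = 97.58°.

H₀ = 97.6°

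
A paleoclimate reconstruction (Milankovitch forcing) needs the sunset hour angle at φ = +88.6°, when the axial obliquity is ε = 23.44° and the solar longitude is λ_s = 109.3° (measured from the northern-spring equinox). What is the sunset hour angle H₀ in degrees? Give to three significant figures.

H₀ = 180°

Solar declination: sin δ = sin ε · sin λ_s = sin 23.44° × sin 109.3° = 0.37543, so δ = +22.051°.
Sunrise equation: cos H₀ = −tan φ · tan δ = -16.5742 ≤ −1, so the Sun never sets (polar day) and H₀ = π.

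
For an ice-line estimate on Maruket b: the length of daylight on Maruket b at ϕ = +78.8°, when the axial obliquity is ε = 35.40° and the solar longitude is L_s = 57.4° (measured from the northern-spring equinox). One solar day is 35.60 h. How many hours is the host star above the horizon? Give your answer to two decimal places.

Solar declination: sin δ = sin ε · sin L_s = sin 35.40° × sin 57.4° = 0.48802, so δ = +29.210°.
Sunrise equation: cos h₀ = −tan ϕ · tan δ = -2.8237 ≤ −1, so the host star never sets (polar day) and h₀ = π.
Daylight = 2h₀/(2π) × 35.60 h = (3.1416/π) × 35.60 = 35.60 h.

35.60 h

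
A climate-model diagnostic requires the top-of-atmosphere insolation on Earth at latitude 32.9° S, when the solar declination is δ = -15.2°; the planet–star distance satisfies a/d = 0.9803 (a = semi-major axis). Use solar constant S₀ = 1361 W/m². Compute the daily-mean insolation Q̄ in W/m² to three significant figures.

cos H₀ = −tan(-32.9°) tan(-15.200°) = -0.1758, H₀ = 1.7475 rad.
Bracket: H₀ sin φ sin δ + cos φ cos δ sin H₀ = 1.7475×-0.54317×-0.26219 + 0.83962×0.96502×0.98443 = 0.248868 + 0.797634 = 1.046502.
Inverse-square distance factor (a/d)² = 0.9803² = 0.960988.
Q̄ = (S₀/π) × 0.960988 × [bracket] = (1361/π) × 0.960988 × 1.046502 = 435.7 W/m².

Q̄ ≈ 436 W/m²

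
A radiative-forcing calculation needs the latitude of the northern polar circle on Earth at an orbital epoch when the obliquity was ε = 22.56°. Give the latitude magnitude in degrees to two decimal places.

67.44°

The polar circle is the lowest latitude that experiences at least one full rotation of continuous daylight at the northern-summer solstice; it lies at |φ| = 90° − ε = 90° − 22.56° = 67.44°.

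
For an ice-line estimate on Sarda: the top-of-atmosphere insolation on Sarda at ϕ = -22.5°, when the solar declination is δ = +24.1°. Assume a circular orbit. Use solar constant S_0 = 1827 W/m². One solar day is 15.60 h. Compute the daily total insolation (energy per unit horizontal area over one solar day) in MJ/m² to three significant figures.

cos h₀ = −tan(-22.5°) tan(+24.100°) = 0.1853, h₀ = 1.3844 rad.
Bracket: h₀ sin ϕ sin δ + cos ϕ cos δ sin h₀ = 1.3844×-0.38268×0.40833 + 0.92388×0.91283×0.98268 = -0.216326 + 0.828739 = 0.612413.
Q̄ = (S_0/π) × [bracket] = (1827/π) × 0.612413 = 356.15 W/m².
Daily total = Q̄ × 15.60 h × 3600 s/h = 356.15 × 15.60 × 3600 / 10⁶ = 20.00 MJ/m².

20.0 MJ/m²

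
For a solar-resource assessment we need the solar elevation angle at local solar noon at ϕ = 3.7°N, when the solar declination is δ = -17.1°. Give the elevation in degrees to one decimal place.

69.2°

At local noon the hour angle is zero, so the zenith angle equals |ϕ − δ| = |+3.7° − (-17.100°)| = 20.800°.
Elevation = 90° − 20.800° = 69.2°.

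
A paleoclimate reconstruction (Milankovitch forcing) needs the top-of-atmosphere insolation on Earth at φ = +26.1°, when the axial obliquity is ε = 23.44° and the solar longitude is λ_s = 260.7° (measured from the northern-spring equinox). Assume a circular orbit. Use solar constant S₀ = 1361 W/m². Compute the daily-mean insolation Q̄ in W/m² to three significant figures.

Q̄ ≈ 248 W/m²

Solar declination: sin δ = sin ε · sin λ_s = sin 23.44° × sin 260.7° = -0.39256, so δ = -23.114°.
cos H₀ = −tan(+26.1°) tan(-23.114°) = 0.2091, H₀ = 1.3601 rad.
Bracket: H₀ sin φ sin δ + cos φ cos δ sin H₀ = 1.3601×0.43994×-0.39256 + 0.89803×0.91973×0.97789 = -0.234893 + 0.807683 = 0.572790.
Q̄ = (S₀/π) × [bracket] = (1361/π) × 0.572790 = 248.1 W/m².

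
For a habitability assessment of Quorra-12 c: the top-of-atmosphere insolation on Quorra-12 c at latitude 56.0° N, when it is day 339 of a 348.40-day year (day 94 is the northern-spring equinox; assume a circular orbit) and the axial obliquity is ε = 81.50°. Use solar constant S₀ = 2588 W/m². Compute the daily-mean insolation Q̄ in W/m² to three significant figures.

Solar longitude: λ_s = 360° × (339 − 94)/348.40 = 253.157°.
sin δ = sin 81.50° × sin 253.157° = -0.94659, so δ = -71.190°.
cos H₀ = −tan(+56.0°) tan(-71.190°) = 4.3524 ≥ 1 ⇒ polar night, H₀ = 0 and Q̄ = 0.

Q̄ ≈ 0.00 W/m²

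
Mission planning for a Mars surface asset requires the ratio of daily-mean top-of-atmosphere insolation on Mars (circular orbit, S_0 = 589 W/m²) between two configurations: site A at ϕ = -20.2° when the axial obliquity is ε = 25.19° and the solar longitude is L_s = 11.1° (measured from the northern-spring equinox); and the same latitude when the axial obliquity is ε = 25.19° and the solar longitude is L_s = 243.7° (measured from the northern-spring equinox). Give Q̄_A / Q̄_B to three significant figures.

— Configuration A (ϕ=-20.2°):
Solar declination: sin δ = sin ε · sin L_s = sin 25.19° × sin 11.1° = 0.08194, so δ = +4.700°.
cos h₀ = −tan(-20.2°) tan(+4.700°) = 0.0303, h₀ = 1.5405 rad.
Bracket: h₀ sin ϕ sin δ + cos ϕ cos δ sin h₀ = 1.5405×-0.34530×0.08194 + 0.93849×0.99664×0.99954 = -0.043587 + 0.934906 = 0.891319.
Q̄ = (S_0/π) × [bracket] = (589/π) × 0.891319 = 167.11 W/m².
— Configuration B (ϕ=-20.2°):
Solar declination: sin δ = sin ε · sin L_s = sin 25.19° × sin 243.7° = -0.38156, so δ = -22.431°.
cos h₀ = −tan(-20.2°) tan(-22.431°) = -0.1519, h₀ = 1.7233 rad.
Bracket: h₀ sin ϕ sin δ + cos ϕ cos δ sin h₀ = 1.7233×-0.34530×-0.38156 + 0.93849×0.92434×0.98840 = 0.227049 + 0.857421 = 1.084470.
Q̄ = (S_0/π) × [bracket] = (589/π) × 1.084470 = 203.32 W/m².
Ratio Q̄_A / Q̄_B = 167.11 / 203.32 = 0.8219.

Q̄_A / Q̄_B ≈ 0.822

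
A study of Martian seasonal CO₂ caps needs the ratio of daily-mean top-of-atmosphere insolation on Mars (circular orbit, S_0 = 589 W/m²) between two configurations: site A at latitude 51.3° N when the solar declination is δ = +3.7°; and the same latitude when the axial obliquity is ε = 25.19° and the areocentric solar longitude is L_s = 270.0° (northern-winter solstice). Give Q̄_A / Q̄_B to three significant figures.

Q̄_A / Q̄_B ≈ 4.87

— Configuration A (ϕ=+51.3°):
cos h₀ = −tan(+51.3°) tan(+3.700°) = -0.0807, h₀ = 1.6516 rad.
Bracket: h₀ sin ϕ sin δ + cos ϕ cos δ sin h₀ = 1.6516×0.78043×0.06453 + 0.62524×0.99792×0.99674 = 0.083176 + 0.621905 = 0.705081.
Q̄ = (S_0/π) × [bracket] = (589/π) × 0.705081 = 132.19 W/m².
— Configuration B (ϕ=+51.3°):
sin δ = sin 25.19° × sin 270.0° = -0.42562, so δ = -25.190°.
cos h₀ = −tan(+51.3°) tan(-25.190°) = 0.5871, h₀ = 0.9433 rad.
Bracket: h₀ sin ϕ sin δ + cos ϕ cos δ sin h₀ = 0.9433×0.78043×-0.42562 + 0.62524×0.90490×0.80952 = -0.313333 + 0.458010 = 0.144677.
Q̄ = (S_0/π) × [bracket] = (589/π) × 0.144677 = 27.125 W/m².
Ratio Q̄_A / Q̄_B = 132.19 / 27.125 = 4.873.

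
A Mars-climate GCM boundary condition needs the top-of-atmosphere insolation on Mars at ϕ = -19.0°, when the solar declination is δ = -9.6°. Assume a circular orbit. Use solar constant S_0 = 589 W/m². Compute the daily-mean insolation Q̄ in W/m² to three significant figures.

cos h₀ = −tan(-19.0°) tan(-9.600°) = -0.0582, h₀ = 1.6291 rad.
Bracket: h₀ sin ϕ sin δ + cos ϕ cos δ sin h₀ = 1.6291×-0.32557×-0.16677 + 0.94552×0.98600×0.99830 = 0.088452 + 0.930698 = 1.019150.
Q̄ = (S_0/π) × [bracket] = (589/π) × 1.019150 = 191.1 W/m².

Q̄ ≈ 191 W/m²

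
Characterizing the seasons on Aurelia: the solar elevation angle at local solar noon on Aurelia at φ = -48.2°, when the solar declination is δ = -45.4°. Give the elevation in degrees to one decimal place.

87.2°

At local noon the hour angle is zero, so the zenith angle equals |φ − δ| = |-48.2° − (-45.400°)| = 2.800°.
Elevation = 90° − 2.800° = 87.2°.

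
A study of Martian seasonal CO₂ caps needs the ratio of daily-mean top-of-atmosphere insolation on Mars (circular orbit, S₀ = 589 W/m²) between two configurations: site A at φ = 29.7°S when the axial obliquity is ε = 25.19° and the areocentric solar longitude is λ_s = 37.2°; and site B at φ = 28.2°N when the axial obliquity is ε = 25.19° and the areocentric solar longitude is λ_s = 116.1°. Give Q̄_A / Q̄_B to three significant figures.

— Configuration A (φ=-29.7°):
sin δ = sin 25.19° × sin 37.2° = 0.25733, so δ = +14.912°.
cos H₀ = −tan(-29.7°) tan(+14.912°) = 0.1519, H₀ = 1.4183 rad.
Bracket: H₀ sin φ sin δ + cos φ cos δ sin H₀ = 1.4183×-0.49546×0.25733 + 0.86863×0.96632×0.98840 = -0.180829 + 0.829638 = 0.648809.
Q̄ = (S₀/π) × [bracket] = (589/π) × 0.648809 = 121.64 W/m².
— Configuration B (φ=+28.2°):
sin δ = sin 25.19° × sin 116.1° = 0.38222, so δ = +22.471°.
cos H₀ = −tan(+28.2°) tan(+22.471°) = -0.2218, H₀ = 1.7944 rad.
Bracket: H₀ sin φ sin δ + cos φ cos δ sin H₀ = 1.7944×0.47255×0.38222 + 0.88130×0.92407×0.97510 = 0.324101 + 0.794105 = 1.118206.
Q̄ = (S₀/π) × [bracket] = (589/π) × 1.118206 = 209.65 W/m².
Ratio Q̄_A / Q̄_B = 121.64 / 209.65 = 0.5802.

Q̄_A / Q̄_B ≈ 0.580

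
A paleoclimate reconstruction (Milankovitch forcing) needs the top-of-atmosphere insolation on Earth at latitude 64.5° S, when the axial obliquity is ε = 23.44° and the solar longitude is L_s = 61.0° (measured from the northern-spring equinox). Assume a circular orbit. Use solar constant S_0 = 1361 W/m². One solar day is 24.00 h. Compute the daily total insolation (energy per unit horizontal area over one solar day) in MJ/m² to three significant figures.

Solar declination: sin δ = sin ε · sin L_s = sin 23.44° × sin 61.0° = 0.34791, so δ = +20.360°.
cos h₀ = −tan(-64.5°) tan(+20.360°) = 0.7780, h₀ = 0.6793 rad.
Bracket: h₀ sin ϕ sin δ + cos ϕ cos δ sin h₀ = 0.6793×-0.90259×0.34791 + 0.43051×0.93753×0.62824 = -0.213314 + 0.253568 = 0.040254.
Q̄ = (S_0/π) × [bracket] = (1361/π) × 0.040254 = 17.439 W/m².
Daily total = Q̄ × 24.00 h × 3600 s/h = 17.439 × 24.00 × 3600 / 10⁶ = 1.507 MJ/m².

1.51 MJ/m²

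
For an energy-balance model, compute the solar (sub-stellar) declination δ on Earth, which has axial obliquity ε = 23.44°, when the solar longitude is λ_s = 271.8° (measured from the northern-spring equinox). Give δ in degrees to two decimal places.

sin δ = sin ε · sin λ_s = sin 23.44° × sin 271.8° = -0.397592.
δ = arcsin(-0.397592) = -23.43°.

δ = -23.43°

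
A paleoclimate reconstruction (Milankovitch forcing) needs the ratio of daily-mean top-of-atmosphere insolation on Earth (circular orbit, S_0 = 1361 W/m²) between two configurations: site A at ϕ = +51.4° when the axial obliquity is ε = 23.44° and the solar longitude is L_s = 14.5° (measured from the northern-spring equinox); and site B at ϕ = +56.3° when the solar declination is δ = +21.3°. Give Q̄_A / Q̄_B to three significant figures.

— Configuration A (ϕ=+51.4°):
Solar declination: sin δ = sin ε · sin L_s = sin 23.44° × sin 14.5° = 0.09960, so δ = +5.716°.
cos h₀ = −tan(+51.4°) tan(+5.716°) = -0.1254, h₀ = 1.6965 rad.
Bracket: h₀ sin ϕ sin δ + cos ϕ cos δ sin h₀ = 1.6965×0.78152×0.09960 + 0.62388×0.99503×0.99211 = 0.132055 + 0.615881 = 0.747936.
Q̄ = (S_0/π) × [bracket] = (1361/π) × 0.747936 = 324.02 W/m².
— Configuration B (ϕ=+56.3°):
cos h₀ = −tan(+56.3°) tan(+21.300°) = -0.5846, h₀ = 2.1952 rad.
Bracket: h₀ sin ϕ sin δ + cos ϕ cos δ sin h₀ = 2.1952×0.83195×0.36325 + 0.55484×0.93169×0.81132 = 0.663402 + 0.419403 = 1.082805.
Q̄ = (S_0/π) × [bracket] = (1361/π) × 1.082805 = 469.09 W/m².
Ratio Q̄_A / Q̄_B = 324.02 / 469.09 = 0.6907.

Q̄_A / Q̄_B ≈ 0.691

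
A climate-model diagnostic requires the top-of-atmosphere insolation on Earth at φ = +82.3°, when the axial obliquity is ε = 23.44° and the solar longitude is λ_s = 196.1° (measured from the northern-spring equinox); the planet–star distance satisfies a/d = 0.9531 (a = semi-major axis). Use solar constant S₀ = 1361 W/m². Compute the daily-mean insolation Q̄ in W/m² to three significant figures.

Solar declination: sin δ = sin ε · sin λ_s = sin 23.44° × sin 196.1° = -0.11031, so δ = -6.333°.
cos H₀ = −tan(+82.3°) tan(-6.333°) = 0.8209, H₀ = 0.6078 rad.
Bracket: H₀ sin φ sin δ + cos φ cos δ sin H₀ = 0.6078×0.99098×-0.11031 + 0.13399×0.99390×0.57107 = -0.066442 + 0.076051 = 0.009609.
Inverse-square distance factor (a/d)² = 0.9531² = 0.908400.
Q̄ = (S₀/π) × 0.908400 × [bracket] = (1361/π) × 0.908400 × 0.009609 = 3.781 W/m².

Q̄ ≈ 3.78 W/m²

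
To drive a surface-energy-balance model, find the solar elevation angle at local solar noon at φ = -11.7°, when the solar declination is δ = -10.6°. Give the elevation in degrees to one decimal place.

At local noon the hour angle is zero, so the zenith angle equals |φ − δ| = |-11.7° − (-10.600°)| = 1.100°.
Elevation = 90° − 1.100° = 88.9°.

88.9°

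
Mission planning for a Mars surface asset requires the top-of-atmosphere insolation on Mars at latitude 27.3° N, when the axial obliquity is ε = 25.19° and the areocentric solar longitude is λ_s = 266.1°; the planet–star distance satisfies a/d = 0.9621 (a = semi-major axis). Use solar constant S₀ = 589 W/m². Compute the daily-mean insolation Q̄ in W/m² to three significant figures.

sin δ = sin 25.19° × sin 266.1° = -0.42464, so δ = -25.128°.
cos H₀ = −tan(+27.3°) tan(-25.128°) = 0.2421, H₀ = 1.3263 rad.
Bracket: H₀ sin φ sin δ + cos φ cos δ sin H₀ = 1.3263×0.45865×-0.42464 + 0.88862×0.90536×0.97026 = -0.258312 + 0.780595 = 0.522283.
Inverse-square distance factor (a/d)² = 0.9621² = 0.925636.
Q̄ = (S₀/π) × 0.925636 × [bracket] = (589/π) × 0.925636 × 0.522283 = 90.64 W/m².

Q̄ ≈ 90.6 W/m²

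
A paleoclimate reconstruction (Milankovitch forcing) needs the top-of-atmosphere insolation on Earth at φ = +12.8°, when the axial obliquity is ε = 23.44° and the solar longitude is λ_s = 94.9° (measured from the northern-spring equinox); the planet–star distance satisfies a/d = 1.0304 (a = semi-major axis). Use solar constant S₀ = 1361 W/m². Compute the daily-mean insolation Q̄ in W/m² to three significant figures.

Solar declination: sin δ = sin ε · sin λ_s = sin 23.44° × sin 94.9° = 0.39633, so δ = +23.349°.
cos H₀ = −tan(+12.8°) tan(+23.349°) = -0.0981, H₀ = 1.6690 rad.
Bracket: H₀ sin φ sin δ + cos φ cos δ sin H₀ = 1.6690×0.22155×0.39633 + 0.97515×0.91811×0.99518 = 0.146550 + 0.890980 = 1.037530.
Inverse-square distance factor (a/d)² = 1.0304² = 1.061724.
Q̄ = (S₀/π) × 1.061724 × [bracket] = (1361/π) × 1.061724 × 1.037530 = 477.2 W/m².

Q̄ ≈ 477 W/m²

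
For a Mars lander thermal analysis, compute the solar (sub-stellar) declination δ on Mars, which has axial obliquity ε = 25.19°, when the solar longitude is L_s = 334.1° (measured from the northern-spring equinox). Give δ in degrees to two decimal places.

sin δ = sin ε · sin L_s = sin 25.19° × sin 334.1° = -0.185912.
δ = arcsin(-0.185912) = -10.71°.

δ = -10.71°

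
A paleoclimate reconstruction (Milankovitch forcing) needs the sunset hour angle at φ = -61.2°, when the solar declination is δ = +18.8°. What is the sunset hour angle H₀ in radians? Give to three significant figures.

cos H₀ = −tan φ · tan δ = −tan(-61.2°) × tan(+18.800°) = 0.6192, so H₀ = 0.9030 rad = 51.74°.

H₀ = 0.903 rad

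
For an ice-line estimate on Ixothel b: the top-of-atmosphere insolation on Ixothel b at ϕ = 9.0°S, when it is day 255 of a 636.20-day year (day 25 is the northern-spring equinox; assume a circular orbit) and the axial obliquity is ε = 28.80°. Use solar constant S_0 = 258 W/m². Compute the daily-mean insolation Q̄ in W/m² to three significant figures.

Solar longitude: L_s = 360° × (255 − 25)/636.20 = 130.148°.
sin δ = sin 28.80° × sin 130.148° = 0.36824, so δ = +21.607°.
cos h₀ = −tan(-9.0°) tan(+21.607°) = 0.0627, h₀ = 1.5080 rad.
Bracket: h₀ sin ϕ sin δ + cos ϕ cos δ sin h₀ = 1.5080×-0.15643×0.36824 + 0.98769×0.92973×0.99803 = -0.086867 + 0.916476 = 0.829609.
Q̄ = (S_0/π) × [bracket] = (258/π) × 0.829609 = 68.13 W/m².

Q̄ ≈ 68.1 W/m²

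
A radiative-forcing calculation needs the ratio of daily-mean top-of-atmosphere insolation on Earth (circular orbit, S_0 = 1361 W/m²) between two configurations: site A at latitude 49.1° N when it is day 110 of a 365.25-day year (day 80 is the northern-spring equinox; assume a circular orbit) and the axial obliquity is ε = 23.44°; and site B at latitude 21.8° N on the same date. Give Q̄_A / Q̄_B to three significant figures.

— Configuration A (ϕ=+49.1°):
Solar longitude: L_s = 360° × (110 − 80)/365.25 = 29.569°.
sin δ = sin 23.44° × sin 29.569° = 0.19630, so δ = +11.320°.
cos h₀ = −tan(+49.1°) tan(+11.320°) = -0.2311, h₀ = 1.8040 rad.
Bracket: h₀ sin ϕ sin δ + cos ϕ cos δ sin h₀ = 1.8040×0.75585×0.19630 + 0.65474×0.98054×0.97293 = 0.267666 + 0.624620 = 0.892286.
Q̄ = (S_0/π) × [bracket] = (1361/π) × 0.892286 = 386.56 W/m².
— Configuration B (ϕ=+21.8°):
cos h₀ = −tan(+21.8°) tan(+11.320°) = -0.0801, h₀ = 1.6510 rad.
Bracket: h₀ sin ϕ sin δ + cos ϕ cos δ sin h₀ = 1.6510×0.37137×0.19630 + 0.92849×0.98054×0.99679 = 0.120358 + 0.907499 = 1.027857.
Q̄ = (S_0/π) × [bracket] = (1361/π) × 1.027857 = 445.29 W/m².
Ratio Q̄_A / Q̄_B = 386.56 / 445.29 = 0.8681.

Q̄_A / Q̄_B ≈ 0.868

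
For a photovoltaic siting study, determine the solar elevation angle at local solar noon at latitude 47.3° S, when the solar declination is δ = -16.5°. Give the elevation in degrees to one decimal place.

59.2°

At local noon the hour angle is zero, so the zenith angle equals |φ − δ| = |-47.3° − (-16.500°)| = 30.800°.
Elevation = 90° − 30.800° = 59.2°.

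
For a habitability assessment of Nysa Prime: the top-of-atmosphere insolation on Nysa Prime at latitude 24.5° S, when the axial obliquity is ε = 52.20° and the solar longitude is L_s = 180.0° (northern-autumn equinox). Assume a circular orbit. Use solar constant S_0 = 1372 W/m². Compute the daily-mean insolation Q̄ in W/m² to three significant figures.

Solar declination: sin δ = sin ε · sin L_s = sin 52.20° × sin 180.0° = 0.00000, so δ = +0.000°.
cos h₀ = −tan(-24.5°) tan(+0.000°) = 0.0000, h₀ = 1.5708 rad.
Bracket: h₀ sin ϕ sin δ + cos ϕ cos δ sin h₀ = 1.5708×-0.41469×0.00000 + 0.90996×1.00000×1.00000 = -0.000000 + 0.909960 = 0.909960.
Q̄ = (S_0/π) × [bracket] = (1372/π) × 0.909960 = 397.4 W/m².

Q̄ ≈ 397 W/m²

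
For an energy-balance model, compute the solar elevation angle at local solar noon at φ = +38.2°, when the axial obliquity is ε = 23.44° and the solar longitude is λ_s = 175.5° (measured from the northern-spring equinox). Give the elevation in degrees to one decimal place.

53.6°

Solar declination: sin δ = sin ε · sin λ_s = sin 23.44° × sin 175.5° = 0.03121, so δ = +1.788°.
At local noon the hour angle is zero, so the zenith angle equals |φ − δ| = |+38.2° − (+1.788°)| = 36.412°.
Elevation = 90° − 36.412° = 53.6°.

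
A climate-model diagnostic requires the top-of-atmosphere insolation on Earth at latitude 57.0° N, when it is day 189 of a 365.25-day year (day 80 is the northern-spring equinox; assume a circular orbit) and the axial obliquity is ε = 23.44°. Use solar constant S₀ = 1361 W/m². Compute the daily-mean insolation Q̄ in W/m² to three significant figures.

Q̄ ≈ 480 W/m²

Solar longitude: λ_s = 360° × (189 − 80)/365.25 = 107.433°.
sin δ = sin 23.44° × sin 107.433° = 0.37952, so δ = +22.304°.
cos H₀ = −tan(+57.0°) tan(+22.304°) = -0.6317, H₀ = 2.2545 rad.
Bracket: H₀ sin φ sin δ + cos φ cos δ sin H₀ = 2.2545×0.83867×0.37952 + 0.54464×0.92518×0.77524 = 0.717589 + 0.390636 = 1.108225.
Q̄ = (S₀/π) × [bracket] = (1361/π) × 1.108225 = 480.1 W/m².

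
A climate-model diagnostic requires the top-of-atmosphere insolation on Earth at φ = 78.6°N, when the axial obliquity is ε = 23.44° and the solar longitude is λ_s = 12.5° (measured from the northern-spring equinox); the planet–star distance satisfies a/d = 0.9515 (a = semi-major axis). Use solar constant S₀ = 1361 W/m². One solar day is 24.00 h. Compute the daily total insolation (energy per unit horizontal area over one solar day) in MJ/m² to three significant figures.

Solar declination: sin δ = sin ε · sin λ_s = sin 23.44° × sin 12.5° = 0.08610, so δ = +4.939°.
cos H₀ = −tan(+78.6°) tan(+4.939°) = -0.4286, H₀ = 2.0137 rad.
Bracket: H₀ sin φ sin δ + cos φ cos δ sin H₀ = 2.0137×0.98027×0.08610 + 0.19766×0.99629×0.90350 = 0.169959 + 0.177923 = 0.347882.
Inverse-square distance factor (a/d)² = 0.9515² = 0.905352.
Q̄ = (S₀/π) × 0.905352 × [bracket] = (1361/π) × 0.905352 × 0.347882 = 136.45 W/m².
Daily total = Q̄ × 24.00 h × 3600 s/h = 136.45 × 24.00 × 3600 / 10⁶ = 11.79 MJ/m².

11.8 MJ/m²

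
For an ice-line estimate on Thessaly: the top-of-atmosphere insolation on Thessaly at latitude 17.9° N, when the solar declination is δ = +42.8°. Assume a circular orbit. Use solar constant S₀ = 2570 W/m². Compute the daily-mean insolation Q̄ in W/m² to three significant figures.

Q̄ ≈ 865 W/m²

cos H₀ = −tan(+17.9°) tan(+42.800°) = -0.2991, H₀ = 1.8745 rad.
Bracket: H₀ sin φ sin δ + cos φ cos δ sin H₀ = 1.8745×0.30736×0.67944 + 0.95159×0.73373×0.95422 = 0.391457 + 0.666246 = 1.057703.
Q̄ = (S₀/π) × [bracket] = (2570/π) × 1.057703 = 865.3 W/m².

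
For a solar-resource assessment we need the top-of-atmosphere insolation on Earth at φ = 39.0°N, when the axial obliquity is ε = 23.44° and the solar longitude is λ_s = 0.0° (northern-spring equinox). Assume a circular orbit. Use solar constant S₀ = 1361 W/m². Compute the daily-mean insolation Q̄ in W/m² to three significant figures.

Q̄ ≈ 337 W/m²

Solar declination: sin δ = sin ε · sin λ_s = sin 23.44° × sin 0.0° = 0.00000, so δ = +0.000°.
cos H₀ = −tan(+39.0°) tan(+0.000°) = -0.0000, H₀ = 1.5708 rad.
Bracket: H₀ sin φ sin δ + cos φ cos δ sin H₀ = 1.5708×0.62932×0.00000 + 0.77715×1.00000×1.00000 = 0.000000 + 0.777150 = 0.777150.
Q̄ = (S₀/π) × [bracket] = (1361/π) × 0.777150 = 336.7 W/m².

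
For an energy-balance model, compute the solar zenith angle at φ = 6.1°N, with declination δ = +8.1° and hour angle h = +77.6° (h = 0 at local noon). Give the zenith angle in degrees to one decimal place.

θ_z = 76.9°

cos θ_z = sin φ sin δ + cos φ cos δ cos h = 0.014973 + 0.211389 = 0.226362.
θ_z = arccos(0.226362) = 76.9°.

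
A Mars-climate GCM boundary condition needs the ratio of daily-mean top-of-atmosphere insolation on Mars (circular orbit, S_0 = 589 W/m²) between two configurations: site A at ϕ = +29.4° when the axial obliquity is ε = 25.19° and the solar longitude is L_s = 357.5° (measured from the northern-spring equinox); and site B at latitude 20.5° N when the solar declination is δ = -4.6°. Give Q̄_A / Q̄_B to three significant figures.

Q̄_A / Q̄_B ≈ 0.963

— Configuration A (ϕ=+29.4°):
Solar declination: sin δ = sin ε · sin L_s = sin 25.19° × sin 357.5° = -0.01857, so δ = -1.064°.
cos h₀ = −tan(+29.4°) tan(-1.064°) = 0.0105, h₀ = 1.5603 rad.
Bracket: h₀ sin ϕ sin δ + cos ϕ cos δ sin h₀ = 1.5603×0.49090×-0.01857 + 0.87121×0.99983×0.99995 = -0.014224 + 0.871018 = 0.856794.
Q̄ = (S_0/π) × [bracket] = (589/π) × 0.856794 = 160.64 W/m².
— Configuration B (ϕ=+20.5°):
cos h₀ = −tan(+20.5°) tan(-4.600°) = 0.0301, h₀ = 1.5407 rad.
Bracket: h₀ sin ϕ sin δ + cos ϕ cos δ sin h₀ = 1.5407×0.35021×-0.08020 + 0.93667×0.99678×0.99955 = -0.043273 + 0.933234 = 0.889961.
Q̄ = (S_0/π) × [bracket] = (589/π) × 0.889961 = 166.85 W/m².
Ratio Q̄_A / Q̄_B = 160.64 / 166.85 = 0.9628.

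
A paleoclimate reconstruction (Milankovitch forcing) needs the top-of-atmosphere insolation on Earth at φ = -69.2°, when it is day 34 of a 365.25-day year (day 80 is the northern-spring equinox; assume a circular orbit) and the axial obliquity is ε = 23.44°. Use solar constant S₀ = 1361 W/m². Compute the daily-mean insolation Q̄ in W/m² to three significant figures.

Solar longitude: λ_s = 360° × (34 − 80)/365.25 = -45.339°, i.e. -45.339° + 360° = 314.661°.
sin δ = sin 23.44° × sin 314.661° = -0.28294, so δ = -16.436°.
cos H₀ = −tan(-69.2°) tan(-16.436°) = -0.7766, H₀ = 2.4600 rad.
Bracket: H₀ sin φ sin δ + cos φ cos δ sin H₀ = 2.4600×-0.93483×-0.28294 + 0.35511×0.95914×0.63003 = 0.650672 + 0.214588 = 0.865260.
Q̄ = (S₀/π) × [bracket] = (1361/π) × 0.865260 = 374.8 W/m².

Q̄ ≈ 375 W/m²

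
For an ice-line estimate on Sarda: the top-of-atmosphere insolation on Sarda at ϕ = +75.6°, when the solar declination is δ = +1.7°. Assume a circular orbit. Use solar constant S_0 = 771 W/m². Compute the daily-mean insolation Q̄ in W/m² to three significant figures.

cos h₀ = −tan(+75.6°) tan(+1.700°) = -0.1156, h₀ = 1.6866 rad.
Bracket: h₀ sin ϕ sin δ + cos ϕ cos δ sin h₀ = 1.6866×0.96858×0.02967 + 0.24869×0.99956×0.99330 = 0.048469 + 0.246915 = 0.295384.
Q̄ = (S_0/π) × [bracket] = (771/π) × 0.295384 = 72.49 W/m².

Q̄ ≈ 72.5 W/m²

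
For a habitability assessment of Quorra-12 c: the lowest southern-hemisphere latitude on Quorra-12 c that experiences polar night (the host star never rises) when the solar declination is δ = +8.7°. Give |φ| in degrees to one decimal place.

Polar night requires cos H₀ = −tan φ tan δ ≥ 1, i.e. tan φ tan δ ≤ −1.
The boundary is |tan φ| · |tan δ| = 1, so |φ| = 90° − |δ| = 90° − 8.7° = 81.3° in the southern hemisphere.

|φ| = 81.3°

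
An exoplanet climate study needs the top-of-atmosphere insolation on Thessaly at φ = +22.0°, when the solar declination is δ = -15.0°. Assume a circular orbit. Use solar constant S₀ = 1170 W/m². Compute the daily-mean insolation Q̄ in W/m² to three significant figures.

Q̄ ≈ 279 W/m²

cos H₀ = −tan(+22.0°) tan(-15.000°) = 0.1083, H₀ = 1.4623 rad.
Bracket: H₀ sin φ sin δ + cos φ cos δ sin H₀ = 1.4623×0.37461×-0.25882 + 0.92718×0.96593×0.99412 = -0.141780 + 0.890325 = 0.748545.
Q̄ = (S₀/π) × [bracket] = (1170/π) × 0.748545 = 278.8 W/m².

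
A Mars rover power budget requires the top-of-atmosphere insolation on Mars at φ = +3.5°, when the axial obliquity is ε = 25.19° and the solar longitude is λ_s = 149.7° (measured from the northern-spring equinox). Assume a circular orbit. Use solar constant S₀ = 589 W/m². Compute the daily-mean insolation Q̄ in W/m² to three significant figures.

Q̄ ≈ 187 W/m²

Solar declination: sin δ = sin ε · sin λ_s = sin 25.19° × sin 149.7° = 0.21474, so δ = +12.400°.
cos H₀ = −tan(+3.5°) tan(+12.400°) = -0.0134, H₀ = 1.5842 rad.
Bracket: H₀ sin φ sin δ + cos φ cos δ sin H₀ = 1.5842×0.06105×0.21474 + 0.99813×0.97667×0.99991 = 0.020769 + 0.974756 = 0.995525.
Q̄ = (S₀/π) × [bracket] = (589/π) × 0.995525 = 186.6 W/m².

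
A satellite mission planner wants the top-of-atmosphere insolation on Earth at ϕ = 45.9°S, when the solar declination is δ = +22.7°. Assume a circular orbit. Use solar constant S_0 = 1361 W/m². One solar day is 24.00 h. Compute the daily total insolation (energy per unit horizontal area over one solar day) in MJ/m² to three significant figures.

10.0 MJ/m²

cos h₀ = −tan(-45.9°) tan(+22.700°) = 0.4317, h₀ = 1.1245 rad.
Bracket: h₀ sin ϕ sin δ + cos ϕ cos δ sin h₀ = 1.1245×-0.71813×0.38591 + 0.69591×0.92254×0.90204 = -0.311637 + 0.579114 = 0.267477.
Q̄ = (S_0/π) × [bracket] = (1361/π) × 0.267477 = 115.88 W/m².
Daily total = Q̄ × 24.00 h × 3600 s/h = 115.88 × 24.00 × 3600 / 10⁶ = 10.01 MJ/m².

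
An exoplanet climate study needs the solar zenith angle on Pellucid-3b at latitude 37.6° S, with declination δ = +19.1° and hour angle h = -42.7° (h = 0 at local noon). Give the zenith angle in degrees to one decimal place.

cos θ_z = sin ϕ sin δ + cos ϕ cos δ cos h = -0.199650 + 0.550211 = 0.350561.
θ_z = arccos(0.350561) = 69.5°.

θ_z = 69.5°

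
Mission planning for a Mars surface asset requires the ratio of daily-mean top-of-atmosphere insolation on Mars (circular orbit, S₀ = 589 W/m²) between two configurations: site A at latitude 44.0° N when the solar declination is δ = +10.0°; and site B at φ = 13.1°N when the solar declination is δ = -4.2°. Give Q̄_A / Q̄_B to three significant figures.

— Configuration A (φ=+44.0°):
cos H₀ = −tan(+44.0°) tan(+10.000°) = -0.1703, H₀ = 1.7419 rad.
Bracket: H₀ sin φ sin δ + cos φ cos δ sin H₀ = 1.7419×0.69466×0.17365 + 0.71934×0.98481×0.98540 = 0.210121 + 0.698070 = 0.908191.
Q̄ = (S₀/π) × [bracket] = (589/π) × 0.908191 = 170.27 W/m².
— Configuration B (φ=+13.1°):
cos H₀ = −tan(+13.1°) tan(-4.200°) = 0.0171, H₀ = 1.5537 rad.
Bracket: H₀ sin φ sin δ + cos φ cos δ sin H₀ = 1.5537×0.22665×-0.07324 + 0.97398×0.99731×0.99985 = -0.025791 + 0.971214 = 0.945423.
Q̄ = (S₀/π) × [bracket] = (589/π) × 0.945423 = 177.25 W/m².
Ratio Q̄_A / Q̄_B = 170.27 / 177.25 = 0.9606.

Q̄_A / Q̄_B ≈ 0.961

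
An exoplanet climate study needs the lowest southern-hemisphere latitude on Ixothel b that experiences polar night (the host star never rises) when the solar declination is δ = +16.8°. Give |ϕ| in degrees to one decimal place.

|ϕ| = 73.2°

Polar night requires cos h₀ = −tan ϕ tan δ ≥ 1, i.e. tan ϕ tan δ ≤ −1.
The boundary is |tan ϕ| · |tan δ| = 1, so |ϕ| = 90° − |δ| = 90° − 16.8° = 73.2° in the southern hemisphere.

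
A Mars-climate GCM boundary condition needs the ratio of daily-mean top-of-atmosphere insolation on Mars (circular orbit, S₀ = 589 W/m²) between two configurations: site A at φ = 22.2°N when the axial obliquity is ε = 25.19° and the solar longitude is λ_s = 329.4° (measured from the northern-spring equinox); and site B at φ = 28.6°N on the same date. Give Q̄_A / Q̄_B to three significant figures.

Q̄_A / Q̄_B ≈ 1.11

— Configuration A (φ=+22.2°):
Solar declination: sin δ = sin ε · sin λ_s = sin 25.19° × sin 329.4° = -0.21666, so δ = -12.513°.
cos H₀ = −tan(+22.2°) tan(-12.513°) = 0.0906, H₀ = 1.4801 rad.
Bracket: H₀ sin φ sin δ + cos φ cos δ sin H₀ = 1.4801×0.37784×-0.21666 + 0.92587×0.97625×0.99589 = -0.121165 + 0.900166 = 0.779001.
Q̄ = (S₀/π) × [bracket] = (589/π) × 0.779001 = 146.05 W/m².
— Configuration B (φ=+28.6°):
cos H₀ = −tan(+28.6°) tan(-12.513°) = 0.1210, H₀ = 1.4495 rad.
Bracket: H₀ sin φ sin δ + cos φ cos δ sin H₀ = 1.4495×0.47869×-0.21666 + 0.87798×0.97625×0.99265 = -0.150332 + 0.850828 = 0.700496.
Q̄ = (S₀/π) × [bracket] = (589/π) × 0.700496 = 131.33 W/m².
Ratio Q̄_A / Q̄_B = 146.05 / 131.33 = 1.112.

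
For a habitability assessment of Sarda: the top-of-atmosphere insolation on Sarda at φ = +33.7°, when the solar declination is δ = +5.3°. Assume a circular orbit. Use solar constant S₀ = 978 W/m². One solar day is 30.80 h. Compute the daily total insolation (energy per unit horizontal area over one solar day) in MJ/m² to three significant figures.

31.4 MJ/m²

cos H₀ = −tan(+33.7°) tan(+5.300°) = -0.0619, H₀ = 1.6327 rad.
Bracket: H₀ sin φ sin δ + cos φ cos δ sin H₀ = 1.6327×0.55484×0.09237 + 0.83195×0.99572×0.99808 = 0.083677 + 0.826799 = 0.910476.
Q̄ = (S₀/π) × [bracket] = (978/π) × 0.910476 = 283.44 W/m².
Daily total = Q̄ × 30.80 h × 3600 s/h = 283.44 × 30.80 × 3600 / 10⁶ = 31.43 MJ/m².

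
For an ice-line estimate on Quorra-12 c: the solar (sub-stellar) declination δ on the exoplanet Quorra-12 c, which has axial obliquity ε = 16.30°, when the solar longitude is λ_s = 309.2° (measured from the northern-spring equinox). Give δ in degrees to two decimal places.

δ = -12.56°

sin δ = sin ε · sin λ_s = sin 16.30° × sin 309.2° = -0.217501.
δ = arcsin(-0.217501) = -12.56°.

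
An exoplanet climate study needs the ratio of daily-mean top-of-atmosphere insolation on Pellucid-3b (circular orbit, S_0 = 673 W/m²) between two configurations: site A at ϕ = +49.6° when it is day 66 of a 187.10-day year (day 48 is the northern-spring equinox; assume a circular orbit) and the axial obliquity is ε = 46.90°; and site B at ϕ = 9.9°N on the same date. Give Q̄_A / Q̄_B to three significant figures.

Q̄_A / Q̄_B ≈ 1.16

— Configuration A (ϕ=+49.6°):
Solar longitude: L_s = 360° × (66 − 48)/187.10 = 34.634°.
sin δ = sin 46.90° × sin 34.634° = 0.41497, so δ = +24.518°.
cos h₀ = −tan(+49.6°) tan(+24.518°) = -0.5359, h₀ = 2.1364 rad.
Bracket: h₀ sin ϕ sin δ + cos ϕ cos δ sin h₀ = 2.1364×0.76154×0.41497 + 0.64812×0.90983×0.84427 = 0.675137 + 0.497848 = 1.172985.
Q̄ = (S_0/π) × [bracket] = (673/π) × 1.172985 = 251.28 W/m².
— Configuration B (ϕ=+9.9°):
cos h₀ = −tan(+9.9°) tan(+24.518°) = -0.0796, h₀ = 1.6505 rad.
Bracket: h₀ sin ϕ sin δ + cos ϕ cos δ sin h₀ = 1.6505×0.17193×0.41497 + 0.98511×0.90983×0.99683 = 0.117756 + 0.893441 = 1.011197.
Q̄ = (S_0/π) × [bracket] = (673/π) × 1.011197 = 216.62 W/m².
Ratio Q̄_A / Q̄_B = 251.28 / 216.62 = 1.160.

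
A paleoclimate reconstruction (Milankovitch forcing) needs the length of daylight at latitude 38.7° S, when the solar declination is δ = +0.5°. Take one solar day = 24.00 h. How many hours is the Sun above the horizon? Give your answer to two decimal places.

11.95 h

cos h₀ = −tan ϕ · tan δ = −tan(-38.7°) × tan(+0.500°) = 0.0070, so h₀ = 1.5638 rad = 89.60°.
Daylight = 2h₀/(2π) × 24.00 h = (1.5638/π) × 24.00 = 11.95 h.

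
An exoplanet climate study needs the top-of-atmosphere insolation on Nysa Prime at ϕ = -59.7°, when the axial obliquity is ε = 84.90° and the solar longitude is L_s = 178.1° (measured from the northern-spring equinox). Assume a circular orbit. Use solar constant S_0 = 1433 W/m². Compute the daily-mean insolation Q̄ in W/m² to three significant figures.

Solar declination: sin δ = sin ε · sin L_s = sin 84.90° × sin 178.1° = 0.03302, so δ = +1.892°.
cos h₀ = −tan(-59.7°) tan(+1.892°) = 0.0565, h₀ = 1.5142 rad.
Bracket: h₀ sin ϕ sin δ + cos ϕ cos δ sin h₀ = 1.5142×-0.86340×0.03302 + 0.50453×0.99945×0.99840 = -0.043169 + 0.503446 = 0.460277.
Q̄ = (S_0/π) × [bracket] = (1433/π) × 0.460277 = 209.9 W/m².

Q̄ ≈ 210 W/m²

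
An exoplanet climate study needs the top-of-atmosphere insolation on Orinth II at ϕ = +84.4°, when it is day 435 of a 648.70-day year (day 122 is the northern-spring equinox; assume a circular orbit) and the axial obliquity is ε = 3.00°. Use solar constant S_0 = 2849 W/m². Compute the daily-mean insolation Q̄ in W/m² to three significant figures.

Solar longitude: L_s = 360° × (435 − 122)/648.70 = 173.701°.
sin δ = sin 3.00° × sin 173.701° = 0.00574, so δ = +0.329°.
cos h₀ = −tan(+84.4°) tan(+0.329°) = -0.0586, h₀ = 1.6294 rad.
Bracket: h₀ sin ϕ sin δ + cos ϕ cos δ sin h₀ = 1.6294×0.99523×0.00574 + 0.09758×0.99998×0.99828 = 0.009308 + 0.097410 = 0.106718.
Q̄ = (S_0/π) × [bracket] = (2849/π) × 0.106718 = 96.78 W/m².

Q̄ ≈ 96.8 W/m²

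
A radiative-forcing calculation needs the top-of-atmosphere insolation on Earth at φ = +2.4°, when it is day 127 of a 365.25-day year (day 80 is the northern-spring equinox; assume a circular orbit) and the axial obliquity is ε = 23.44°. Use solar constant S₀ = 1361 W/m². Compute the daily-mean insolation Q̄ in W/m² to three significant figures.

Solar longitude: λ_s = 360° × (127 − 80)/365.25 = 46.324°.
sin δ = sin 23.44° × sin 46.324° = 0.28771, so δ = +16.721°.
cos H₀ = −tan(+2.4°) tan(+16.721°) = -0.0126, H₀ = 1.5834 rad.
Bracket: H₀ sin φ sin δ + cos φ cos δ sin H₀ = 1.5834×0.04188×0.28771 + 0.99912×0.95772×0.99992 = 0.019079 + 0.956801 = 0.975880.
Q̄ = (S₀/π) × [bracket] = (1361/π) × 0.975880 = 422.8 W/m².

Q̄ ≈ 423 W/m²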